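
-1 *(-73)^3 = 389017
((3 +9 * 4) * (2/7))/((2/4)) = 156/7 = 22.29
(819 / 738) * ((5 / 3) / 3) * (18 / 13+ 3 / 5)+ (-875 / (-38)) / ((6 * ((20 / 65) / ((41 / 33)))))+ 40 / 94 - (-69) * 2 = 155.15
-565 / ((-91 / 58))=32770 / 91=360.11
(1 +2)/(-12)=-1/4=-0.25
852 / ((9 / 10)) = 2840 / 3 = 946.67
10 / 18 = 5 / 9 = 0.56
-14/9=-1.56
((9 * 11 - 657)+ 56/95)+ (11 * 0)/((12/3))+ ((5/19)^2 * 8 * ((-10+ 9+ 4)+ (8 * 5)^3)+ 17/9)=567002551/16245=34903.20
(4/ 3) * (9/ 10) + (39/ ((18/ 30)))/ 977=6187/ 4885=1.27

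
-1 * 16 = -16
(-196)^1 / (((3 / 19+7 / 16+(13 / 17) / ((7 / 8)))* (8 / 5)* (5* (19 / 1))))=-46648 / 53155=-0.88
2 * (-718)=-1436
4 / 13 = 0.31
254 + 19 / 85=21609 / 85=254.22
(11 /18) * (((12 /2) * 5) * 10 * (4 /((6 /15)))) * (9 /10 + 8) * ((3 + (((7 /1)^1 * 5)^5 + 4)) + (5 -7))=2570946026000 /3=856982008666.67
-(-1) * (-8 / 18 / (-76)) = 1 / 171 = 0.01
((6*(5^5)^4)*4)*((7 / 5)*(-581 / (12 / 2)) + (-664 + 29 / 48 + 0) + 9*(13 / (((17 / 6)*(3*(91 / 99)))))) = -427068500518798828125 / 238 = -1794405464364700958.51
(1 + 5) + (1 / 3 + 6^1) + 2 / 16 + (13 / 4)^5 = 1152151 / 3072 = 375.05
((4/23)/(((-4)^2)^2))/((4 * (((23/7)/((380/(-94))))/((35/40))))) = -4655/25459712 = -0.00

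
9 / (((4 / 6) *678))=9 / 452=0.02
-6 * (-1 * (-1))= -6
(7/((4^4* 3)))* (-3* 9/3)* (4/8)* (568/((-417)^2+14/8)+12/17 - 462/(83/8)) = 225790046349/125624242304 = 1.80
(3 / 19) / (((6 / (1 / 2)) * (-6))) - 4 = -1825 / 456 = -4.00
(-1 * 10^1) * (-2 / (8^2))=5 / 16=0.31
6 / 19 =0.32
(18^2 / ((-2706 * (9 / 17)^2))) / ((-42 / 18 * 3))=578 / 9471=0.06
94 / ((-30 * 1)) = -47 / 15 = -3.13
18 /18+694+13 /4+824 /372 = 260573 /372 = 700.47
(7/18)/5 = 7/90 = 0.08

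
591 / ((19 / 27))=15957 / 19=839.84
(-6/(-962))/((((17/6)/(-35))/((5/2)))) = -1575/8177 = -0.19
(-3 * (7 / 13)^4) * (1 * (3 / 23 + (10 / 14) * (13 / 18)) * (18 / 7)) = -275331 / 656903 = -0.42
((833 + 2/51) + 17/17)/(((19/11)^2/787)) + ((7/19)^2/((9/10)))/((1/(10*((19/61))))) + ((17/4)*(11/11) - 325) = 219688.18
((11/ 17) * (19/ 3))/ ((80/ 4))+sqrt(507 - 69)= 209/ 1020+sqrt(438)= 21.13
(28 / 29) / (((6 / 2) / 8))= 224 / 87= 2.57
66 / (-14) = -33 / 7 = -4.71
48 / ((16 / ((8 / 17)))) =24 / 17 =1.41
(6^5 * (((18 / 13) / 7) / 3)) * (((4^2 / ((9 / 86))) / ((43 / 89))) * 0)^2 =0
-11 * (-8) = 88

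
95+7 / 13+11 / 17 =21257 / 221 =96.19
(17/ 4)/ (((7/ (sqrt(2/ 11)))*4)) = 17*sqrt(22)/ 1232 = 0.06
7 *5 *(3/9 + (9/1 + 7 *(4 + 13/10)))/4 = 9751/24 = 406.29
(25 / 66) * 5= 1.89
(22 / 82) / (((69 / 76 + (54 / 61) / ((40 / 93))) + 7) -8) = 127490 / 934267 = 0.14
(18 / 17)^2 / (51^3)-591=-839135475 / 1419857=-591.00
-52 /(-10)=26 /5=5.20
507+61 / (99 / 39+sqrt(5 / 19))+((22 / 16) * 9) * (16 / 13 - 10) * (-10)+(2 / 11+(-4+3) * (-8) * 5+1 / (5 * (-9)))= 105832799186 / 63854505 - 10309 * sqrt(95) / 19846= 1652.34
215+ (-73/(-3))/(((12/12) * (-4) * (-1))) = 2653/12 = 221.08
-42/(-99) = 14/33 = 0.42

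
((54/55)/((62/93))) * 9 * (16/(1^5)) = 11664/55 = 212.07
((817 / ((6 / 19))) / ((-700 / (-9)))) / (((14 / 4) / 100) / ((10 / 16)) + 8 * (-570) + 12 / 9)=-698535 / 95730824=-0.01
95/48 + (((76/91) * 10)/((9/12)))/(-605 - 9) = 876565/446992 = 1.96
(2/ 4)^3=1/ 8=0.12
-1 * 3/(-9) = 1/3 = 0.33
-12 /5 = -2.40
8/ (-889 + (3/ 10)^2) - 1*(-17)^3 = 436720683/ 88891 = 4912.99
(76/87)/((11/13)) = 988/957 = 1.03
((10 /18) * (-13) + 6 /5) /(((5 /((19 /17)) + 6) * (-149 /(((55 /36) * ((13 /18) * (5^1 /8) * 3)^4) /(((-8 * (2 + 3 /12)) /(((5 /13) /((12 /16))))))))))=-388862134375 /688466912477184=-0.00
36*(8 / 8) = 36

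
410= 410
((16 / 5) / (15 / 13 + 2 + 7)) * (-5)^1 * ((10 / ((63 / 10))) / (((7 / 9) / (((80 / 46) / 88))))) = -26000 / 409101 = -0.06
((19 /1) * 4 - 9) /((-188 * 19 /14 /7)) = -3283 /1786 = -1.84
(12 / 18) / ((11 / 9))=0.55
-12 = -12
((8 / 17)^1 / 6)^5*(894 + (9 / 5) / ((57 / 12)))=100352 / 37805535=0.00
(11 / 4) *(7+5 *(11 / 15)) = 88 / 3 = 29.33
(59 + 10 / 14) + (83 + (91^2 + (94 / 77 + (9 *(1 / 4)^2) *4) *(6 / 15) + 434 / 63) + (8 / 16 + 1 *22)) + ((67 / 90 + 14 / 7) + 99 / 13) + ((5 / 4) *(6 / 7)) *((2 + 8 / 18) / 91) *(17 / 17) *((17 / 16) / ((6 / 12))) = 1423527401 / 168168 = 8464.91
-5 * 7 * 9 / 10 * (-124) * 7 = 27342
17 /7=2.43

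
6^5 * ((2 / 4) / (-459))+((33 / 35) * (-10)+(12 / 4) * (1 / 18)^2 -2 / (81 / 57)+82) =805855 / 12852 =62.70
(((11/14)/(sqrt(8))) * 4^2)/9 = 22 * sqrt(2)/63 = 0.49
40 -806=-766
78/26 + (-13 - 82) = -92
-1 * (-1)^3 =1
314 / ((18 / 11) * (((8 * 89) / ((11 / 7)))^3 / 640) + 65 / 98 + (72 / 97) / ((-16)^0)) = 0.00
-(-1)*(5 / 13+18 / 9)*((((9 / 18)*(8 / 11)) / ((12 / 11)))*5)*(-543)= -28055 / 13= -2158.08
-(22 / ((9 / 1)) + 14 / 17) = -500 / 153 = -3.27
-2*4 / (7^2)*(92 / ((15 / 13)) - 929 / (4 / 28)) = 770792 / 735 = 1048.70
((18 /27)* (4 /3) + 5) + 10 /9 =7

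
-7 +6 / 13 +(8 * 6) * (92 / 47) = 53413 / 611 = 87.42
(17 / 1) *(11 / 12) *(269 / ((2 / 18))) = 150909 / 4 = 37727.25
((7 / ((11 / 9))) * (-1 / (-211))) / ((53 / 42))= 2646 / 123013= 0.02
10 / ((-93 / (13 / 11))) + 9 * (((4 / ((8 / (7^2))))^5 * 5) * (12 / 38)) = 39011244223625 / 310992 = 125441311.11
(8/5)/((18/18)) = 8/5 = 1.60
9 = 9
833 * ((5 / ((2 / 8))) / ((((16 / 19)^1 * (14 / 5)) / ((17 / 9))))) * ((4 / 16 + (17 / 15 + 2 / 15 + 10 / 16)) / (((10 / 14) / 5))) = 345740815 / 1728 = 200081.49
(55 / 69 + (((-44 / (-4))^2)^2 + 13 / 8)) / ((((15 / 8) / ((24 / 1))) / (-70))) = -905314928 / 69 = -13120506.20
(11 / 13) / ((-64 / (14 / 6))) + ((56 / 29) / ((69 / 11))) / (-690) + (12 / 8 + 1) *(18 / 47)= 25001686583 / 26995250880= 0.93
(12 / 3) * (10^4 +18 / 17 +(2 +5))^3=19699549899045412 / 4913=4009678383685.20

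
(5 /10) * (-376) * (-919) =172772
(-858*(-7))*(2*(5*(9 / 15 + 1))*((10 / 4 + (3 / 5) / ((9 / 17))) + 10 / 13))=2115344 / 5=423068.80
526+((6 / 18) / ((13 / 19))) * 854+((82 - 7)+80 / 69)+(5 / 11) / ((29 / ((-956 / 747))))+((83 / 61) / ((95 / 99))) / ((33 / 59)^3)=4661229220686028 / 4541806198215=1026.29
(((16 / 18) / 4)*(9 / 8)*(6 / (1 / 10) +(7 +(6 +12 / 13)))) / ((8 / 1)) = 961 / 416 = 2.31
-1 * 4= -4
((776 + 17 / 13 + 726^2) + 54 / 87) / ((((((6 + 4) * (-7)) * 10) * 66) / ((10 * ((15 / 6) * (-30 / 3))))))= 995004655 / 348348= 2856.35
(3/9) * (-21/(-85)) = 0.08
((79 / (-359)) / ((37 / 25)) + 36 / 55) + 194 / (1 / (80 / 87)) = 11370520781 / 63559155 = 178.90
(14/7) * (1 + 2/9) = 22/9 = 2.44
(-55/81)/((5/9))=-11/9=-1.22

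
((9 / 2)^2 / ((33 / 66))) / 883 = 81 / 1766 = 0.05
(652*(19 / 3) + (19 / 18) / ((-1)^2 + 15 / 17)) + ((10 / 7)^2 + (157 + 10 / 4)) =121121459 / 28224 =4291.43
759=759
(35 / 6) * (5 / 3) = 175 / 18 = 9.72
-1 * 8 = -8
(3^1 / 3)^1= 1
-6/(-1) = 6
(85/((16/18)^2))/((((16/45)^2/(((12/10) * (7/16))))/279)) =16337382075/131072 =124644.33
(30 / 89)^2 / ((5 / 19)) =3420 / 7921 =0.43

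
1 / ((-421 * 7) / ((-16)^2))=-256 / 2947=-0.09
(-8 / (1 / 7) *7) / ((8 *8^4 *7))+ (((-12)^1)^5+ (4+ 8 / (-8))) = -1019203591 / 4096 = -248829.00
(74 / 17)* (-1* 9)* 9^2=-3173.29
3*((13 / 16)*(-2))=-39 / 8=-4.88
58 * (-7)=-406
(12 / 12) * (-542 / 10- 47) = -506 / 5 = -101.20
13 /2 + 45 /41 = 7.60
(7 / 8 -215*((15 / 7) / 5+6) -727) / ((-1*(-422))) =-118063 / 23632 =-5.00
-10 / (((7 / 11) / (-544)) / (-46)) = -393234.29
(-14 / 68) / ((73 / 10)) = -35 / 1241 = -0.03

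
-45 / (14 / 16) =-51.43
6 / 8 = 3 / 4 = 0.75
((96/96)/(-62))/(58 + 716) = -0.00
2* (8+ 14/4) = 23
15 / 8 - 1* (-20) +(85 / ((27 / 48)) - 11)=11663 / 72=161.99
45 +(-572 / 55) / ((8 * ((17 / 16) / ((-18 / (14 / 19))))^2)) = -642.20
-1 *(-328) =328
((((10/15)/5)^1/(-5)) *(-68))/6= 68/225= 0.30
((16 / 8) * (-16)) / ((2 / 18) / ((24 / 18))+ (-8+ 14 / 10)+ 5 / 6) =1920 / 341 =5.63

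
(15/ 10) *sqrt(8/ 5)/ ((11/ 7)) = 21 *sqrt(10)/ 55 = 1.21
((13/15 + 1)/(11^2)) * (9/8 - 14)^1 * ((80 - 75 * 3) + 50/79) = 1644601/57354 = 28.67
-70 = -70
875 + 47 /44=38547 /44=876.07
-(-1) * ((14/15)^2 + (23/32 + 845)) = 6095447/7200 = 846.59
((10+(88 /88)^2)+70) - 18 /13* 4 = 981 /13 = 75.46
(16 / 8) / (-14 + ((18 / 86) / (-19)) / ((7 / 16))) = -5719 / 40105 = -0.14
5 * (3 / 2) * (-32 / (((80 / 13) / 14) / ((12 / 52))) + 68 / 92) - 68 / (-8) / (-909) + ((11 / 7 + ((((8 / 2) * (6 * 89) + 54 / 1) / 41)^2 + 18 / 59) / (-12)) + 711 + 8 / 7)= 10318903451839 / 29029494942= 355.46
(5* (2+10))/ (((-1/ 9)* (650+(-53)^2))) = -180/ 1153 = -0.16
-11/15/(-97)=11/1455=0.01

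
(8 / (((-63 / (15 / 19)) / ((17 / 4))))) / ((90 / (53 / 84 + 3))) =-5185 / 301644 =-0.02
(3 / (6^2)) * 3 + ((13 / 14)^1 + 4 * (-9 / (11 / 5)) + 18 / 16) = -8661 / 616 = -14.06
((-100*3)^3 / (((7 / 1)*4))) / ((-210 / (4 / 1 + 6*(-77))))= -103050000 / 49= -2103061.22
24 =24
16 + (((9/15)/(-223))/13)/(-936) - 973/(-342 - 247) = 47019809269/2663717160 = 17.65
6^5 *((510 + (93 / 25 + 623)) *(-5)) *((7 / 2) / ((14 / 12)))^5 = -10739548684.80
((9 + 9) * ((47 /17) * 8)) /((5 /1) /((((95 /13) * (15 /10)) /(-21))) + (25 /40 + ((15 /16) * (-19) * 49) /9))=-6172416 /1642387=-3.76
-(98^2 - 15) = -9589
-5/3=-1.67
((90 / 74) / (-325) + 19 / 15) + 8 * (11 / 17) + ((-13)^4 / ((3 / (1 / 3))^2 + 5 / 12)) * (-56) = -2353344775712 / 119833935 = -19638.38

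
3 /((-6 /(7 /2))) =-7 /4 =-1.75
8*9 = 72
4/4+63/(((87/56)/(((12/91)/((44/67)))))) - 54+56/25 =-4418343/103675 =-42.62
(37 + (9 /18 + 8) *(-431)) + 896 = -5461 /2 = -2730.50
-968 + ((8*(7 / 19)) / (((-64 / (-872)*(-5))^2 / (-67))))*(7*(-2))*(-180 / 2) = -351231827 / 190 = -1848588.56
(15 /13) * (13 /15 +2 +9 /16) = 823 /208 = 3.96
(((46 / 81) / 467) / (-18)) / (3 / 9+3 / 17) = -0.00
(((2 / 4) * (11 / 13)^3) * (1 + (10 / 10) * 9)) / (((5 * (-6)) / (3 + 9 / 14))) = -0.37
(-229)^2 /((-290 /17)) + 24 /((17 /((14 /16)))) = -15149359 /4930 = -3072.89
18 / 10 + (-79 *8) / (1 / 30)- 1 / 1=-18959.20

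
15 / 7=2.14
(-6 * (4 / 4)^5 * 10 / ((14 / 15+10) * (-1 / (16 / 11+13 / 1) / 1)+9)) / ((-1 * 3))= 47700 / 19661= 2.43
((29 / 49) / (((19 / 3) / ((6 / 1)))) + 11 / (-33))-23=-63604 / 2793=-22.77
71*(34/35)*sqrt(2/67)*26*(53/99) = 165.87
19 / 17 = 1.12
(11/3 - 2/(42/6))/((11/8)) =568/231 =2.46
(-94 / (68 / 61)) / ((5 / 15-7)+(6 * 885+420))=-8601 / 583780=-0.01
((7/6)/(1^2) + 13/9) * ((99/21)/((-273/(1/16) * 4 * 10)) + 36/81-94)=-244.28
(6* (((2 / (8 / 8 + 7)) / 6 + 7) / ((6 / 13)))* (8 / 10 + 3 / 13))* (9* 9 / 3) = 101907 / 40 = 2547.68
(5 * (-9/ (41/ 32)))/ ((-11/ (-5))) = -7200/ 451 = -15.96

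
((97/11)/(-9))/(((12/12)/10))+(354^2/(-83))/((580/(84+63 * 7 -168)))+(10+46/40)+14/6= -4411479509/4765860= -925.64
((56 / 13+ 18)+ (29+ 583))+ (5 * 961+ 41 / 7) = 495510 / 91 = 5445.16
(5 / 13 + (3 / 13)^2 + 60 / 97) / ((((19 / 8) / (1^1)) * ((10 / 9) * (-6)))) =-103908 / 1557335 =-0.07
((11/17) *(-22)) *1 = -242/17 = -14.24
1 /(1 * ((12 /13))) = 13 /12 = 1.08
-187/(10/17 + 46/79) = -251141/1572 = -159.76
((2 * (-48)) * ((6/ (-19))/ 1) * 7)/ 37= 4032/ 703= 5.74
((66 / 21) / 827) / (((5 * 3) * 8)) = 11 / 347340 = 0.00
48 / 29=1.66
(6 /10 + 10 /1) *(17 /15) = 12.01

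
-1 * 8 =-8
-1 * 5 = -5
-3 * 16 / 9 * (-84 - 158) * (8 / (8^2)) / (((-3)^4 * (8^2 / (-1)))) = -121 / 3888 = -0.03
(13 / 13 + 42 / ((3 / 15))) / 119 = 211 / 119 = 1.77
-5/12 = -0.42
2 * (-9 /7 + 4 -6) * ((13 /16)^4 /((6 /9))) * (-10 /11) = 9853545 /2523136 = 3.91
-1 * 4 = -4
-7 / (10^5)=-7 / 100000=-0.00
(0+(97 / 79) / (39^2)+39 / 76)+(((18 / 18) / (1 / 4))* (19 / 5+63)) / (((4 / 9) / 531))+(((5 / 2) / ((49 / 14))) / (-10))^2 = 319237.72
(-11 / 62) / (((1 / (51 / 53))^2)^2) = -74417211 / 489209822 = -0.15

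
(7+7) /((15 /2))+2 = 3.87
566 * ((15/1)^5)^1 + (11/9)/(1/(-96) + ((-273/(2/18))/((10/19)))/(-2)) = 1444648005058010/3361161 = 429806250.00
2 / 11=0.18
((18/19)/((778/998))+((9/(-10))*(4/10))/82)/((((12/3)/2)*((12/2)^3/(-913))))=-620386239/242424800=-2.56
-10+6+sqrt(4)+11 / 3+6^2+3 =40.67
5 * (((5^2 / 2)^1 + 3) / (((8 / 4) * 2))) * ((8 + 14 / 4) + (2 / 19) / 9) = 610235 / 2736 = 223.04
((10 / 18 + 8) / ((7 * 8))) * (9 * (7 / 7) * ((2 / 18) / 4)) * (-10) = -55 / 144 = -0.38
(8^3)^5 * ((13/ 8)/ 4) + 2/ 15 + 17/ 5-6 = 214404767416283/ 15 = 14293651161085.53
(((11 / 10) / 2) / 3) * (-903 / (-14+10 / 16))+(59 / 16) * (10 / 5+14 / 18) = 1742693 / 77040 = 22.62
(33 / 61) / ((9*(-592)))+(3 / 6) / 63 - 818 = -817.99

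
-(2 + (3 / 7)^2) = -107 / 49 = -2.18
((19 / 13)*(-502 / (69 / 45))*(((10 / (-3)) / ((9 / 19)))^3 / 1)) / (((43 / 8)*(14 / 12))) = 5233691360000 / 196827813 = 26590.20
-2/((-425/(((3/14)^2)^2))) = 81/8163400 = 0.00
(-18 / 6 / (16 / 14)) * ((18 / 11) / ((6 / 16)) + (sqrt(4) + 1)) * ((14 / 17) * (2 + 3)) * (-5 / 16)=297675 / 11968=24.87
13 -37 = -24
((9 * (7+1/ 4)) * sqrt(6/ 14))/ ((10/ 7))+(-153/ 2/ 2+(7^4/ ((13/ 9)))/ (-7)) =-14337/ 52+261 * sqrt(21)/ 40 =-245.81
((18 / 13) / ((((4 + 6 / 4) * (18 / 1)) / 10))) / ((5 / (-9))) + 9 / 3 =393 / 143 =2.75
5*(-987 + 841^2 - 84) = 3531050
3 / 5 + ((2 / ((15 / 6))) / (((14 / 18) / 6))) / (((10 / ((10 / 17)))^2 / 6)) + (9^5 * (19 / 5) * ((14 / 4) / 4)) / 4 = 15887900571 / 323680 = 49085.21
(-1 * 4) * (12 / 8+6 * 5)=-126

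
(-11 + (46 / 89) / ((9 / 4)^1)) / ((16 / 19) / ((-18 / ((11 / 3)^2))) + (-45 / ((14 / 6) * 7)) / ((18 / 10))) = 72285633 / 14494273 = 4.99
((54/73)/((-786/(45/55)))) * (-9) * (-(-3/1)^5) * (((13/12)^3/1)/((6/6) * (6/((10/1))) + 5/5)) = 72072585/53858816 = 1.34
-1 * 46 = -46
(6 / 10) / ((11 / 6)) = 18 / 55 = 0.33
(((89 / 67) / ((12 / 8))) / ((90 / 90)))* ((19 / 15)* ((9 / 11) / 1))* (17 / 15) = 57494 / 55275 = 1.04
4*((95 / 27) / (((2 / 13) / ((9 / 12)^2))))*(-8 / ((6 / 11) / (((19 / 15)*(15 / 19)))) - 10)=-45695 / 36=-1269.31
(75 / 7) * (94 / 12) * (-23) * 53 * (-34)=24349525 / 7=3478503.57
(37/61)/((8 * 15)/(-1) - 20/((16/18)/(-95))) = 74/246135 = 0.00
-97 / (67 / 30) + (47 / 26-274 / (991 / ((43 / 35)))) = -2535568279 / 60421270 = -41.96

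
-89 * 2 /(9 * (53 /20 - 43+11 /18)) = 3560 /7153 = 0.50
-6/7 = -0.86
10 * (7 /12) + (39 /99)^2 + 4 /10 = 69571 /10890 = 6.39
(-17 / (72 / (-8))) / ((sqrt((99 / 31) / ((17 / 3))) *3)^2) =8959 / 24057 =0.37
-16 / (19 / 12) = -10.11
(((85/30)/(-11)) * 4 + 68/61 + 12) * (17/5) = 413542/10065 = 41.09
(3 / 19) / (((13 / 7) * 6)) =7 / 494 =0.01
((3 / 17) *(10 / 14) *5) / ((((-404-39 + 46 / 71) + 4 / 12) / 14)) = -639 / 32011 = -0.02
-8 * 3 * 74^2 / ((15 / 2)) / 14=-43808 / 35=-1251.66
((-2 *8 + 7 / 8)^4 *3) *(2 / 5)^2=25120.18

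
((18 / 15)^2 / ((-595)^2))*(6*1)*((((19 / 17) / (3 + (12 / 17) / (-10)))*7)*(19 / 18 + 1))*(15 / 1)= 8436 / 4197725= 0.00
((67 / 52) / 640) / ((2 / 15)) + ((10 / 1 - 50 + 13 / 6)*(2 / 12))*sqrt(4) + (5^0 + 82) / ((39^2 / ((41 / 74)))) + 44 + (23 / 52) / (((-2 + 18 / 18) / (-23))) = 2397730801 / 57627648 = 41.61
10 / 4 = 5 / 2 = 2.50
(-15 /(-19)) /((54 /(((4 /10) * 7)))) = 7 /171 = 0.04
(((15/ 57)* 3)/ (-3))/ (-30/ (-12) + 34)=-10/ 1387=-0.01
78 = 78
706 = 706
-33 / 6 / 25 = -11 / 50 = -0.22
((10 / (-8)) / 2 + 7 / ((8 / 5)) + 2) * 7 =161 / 4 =40.25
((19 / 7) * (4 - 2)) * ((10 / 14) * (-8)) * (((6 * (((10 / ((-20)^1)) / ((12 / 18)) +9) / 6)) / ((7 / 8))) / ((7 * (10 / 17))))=-71.03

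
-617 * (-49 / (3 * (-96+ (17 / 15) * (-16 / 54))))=-4081455 / 39016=-104.61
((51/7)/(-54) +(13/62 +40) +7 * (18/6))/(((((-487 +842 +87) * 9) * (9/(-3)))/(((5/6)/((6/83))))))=-0.06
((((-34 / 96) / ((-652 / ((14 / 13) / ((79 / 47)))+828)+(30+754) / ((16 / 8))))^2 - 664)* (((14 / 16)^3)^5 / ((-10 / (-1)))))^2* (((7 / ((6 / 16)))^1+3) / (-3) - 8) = -5679967391738942132689837095293496513355171015017761310113 / 4648256008492309772311689740992583629754740777307602944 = -1221.96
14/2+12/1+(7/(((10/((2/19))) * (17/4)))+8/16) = 63041/3230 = 19.52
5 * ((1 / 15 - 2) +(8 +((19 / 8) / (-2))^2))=28711 / 768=37.38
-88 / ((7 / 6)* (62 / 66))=-17424 / 217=-80.29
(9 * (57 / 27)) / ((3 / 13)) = 247 / 3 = 82.33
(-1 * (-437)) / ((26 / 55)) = 24035 / 26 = 924.42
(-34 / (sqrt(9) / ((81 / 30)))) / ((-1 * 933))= 51 / 1555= 0.03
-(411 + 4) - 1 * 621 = -1036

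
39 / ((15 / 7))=91 / 5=18.20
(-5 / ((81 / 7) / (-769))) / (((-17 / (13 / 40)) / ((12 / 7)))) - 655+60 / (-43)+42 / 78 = -666.75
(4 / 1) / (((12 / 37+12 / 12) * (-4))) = -37 / 49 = -0.76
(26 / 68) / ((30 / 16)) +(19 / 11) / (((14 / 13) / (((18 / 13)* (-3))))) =-126811 / 19635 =-6.46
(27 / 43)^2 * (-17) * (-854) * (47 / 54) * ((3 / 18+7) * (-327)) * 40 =-20081442780 / 43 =-467010297.21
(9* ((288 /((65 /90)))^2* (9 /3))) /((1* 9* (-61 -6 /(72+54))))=-846526464 /108329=-7814.40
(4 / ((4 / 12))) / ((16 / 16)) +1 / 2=25 / 2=12.50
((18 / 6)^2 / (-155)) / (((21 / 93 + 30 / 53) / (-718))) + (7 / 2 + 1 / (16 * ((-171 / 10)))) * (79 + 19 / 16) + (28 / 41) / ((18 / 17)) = 216419315957 / 648626560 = 333.66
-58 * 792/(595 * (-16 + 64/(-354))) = 508167/106505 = 4.77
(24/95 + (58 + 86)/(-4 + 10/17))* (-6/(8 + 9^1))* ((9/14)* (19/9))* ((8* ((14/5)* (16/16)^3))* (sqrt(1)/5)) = 5548032/61625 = 90.03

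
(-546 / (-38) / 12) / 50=91 / 3800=0.02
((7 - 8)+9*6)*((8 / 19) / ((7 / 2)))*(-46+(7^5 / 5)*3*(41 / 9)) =583760656 / 1995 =292611.86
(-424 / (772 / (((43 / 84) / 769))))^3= -11836763639 / 242213763422974800744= -0.00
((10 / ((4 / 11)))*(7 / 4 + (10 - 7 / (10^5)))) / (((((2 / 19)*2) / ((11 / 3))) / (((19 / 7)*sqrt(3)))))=51324869233*sqrt(3) / 3360000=26457.52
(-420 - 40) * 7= -3220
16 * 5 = 80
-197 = -197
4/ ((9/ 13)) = 52/ 9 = 5.78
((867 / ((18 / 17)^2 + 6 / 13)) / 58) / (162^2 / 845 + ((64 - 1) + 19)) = 917478185 / 10982206504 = 0.08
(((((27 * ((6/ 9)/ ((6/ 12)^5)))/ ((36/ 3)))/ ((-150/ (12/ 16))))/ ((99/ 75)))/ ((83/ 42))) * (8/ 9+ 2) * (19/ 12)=-3458/ 8217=-0.42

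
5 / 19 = 0.26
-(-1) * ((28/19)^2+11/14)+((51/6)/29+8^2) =4928323/73283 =67.25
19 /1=19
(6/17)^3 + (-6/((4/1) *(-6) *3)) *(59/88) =0.10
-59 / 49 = -1.20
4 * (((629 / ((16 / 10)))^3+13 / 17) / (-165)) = -528823658281 / 359040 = -1472882.29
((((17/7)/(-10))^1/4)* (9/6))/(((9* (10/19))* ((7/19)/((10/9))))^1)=-6137/105840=-0.06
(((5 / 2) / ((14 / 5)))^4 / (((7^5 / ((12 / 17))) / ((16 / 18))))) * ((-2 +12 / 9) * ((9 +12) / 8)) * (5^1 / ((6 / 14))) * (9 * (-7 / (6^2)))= 1953125 / 2304038016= 0.00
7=7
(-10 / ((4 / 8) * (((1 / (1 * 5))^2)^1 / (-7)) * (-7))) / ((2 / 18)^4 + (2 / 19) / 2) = -3116475 / 329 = -9472.57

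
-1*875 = -875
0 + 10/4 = 5/2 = 2.50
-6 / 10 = -3 / 5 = -0.60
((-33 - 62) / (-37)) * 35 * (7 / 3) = 23275 / 111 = 209.68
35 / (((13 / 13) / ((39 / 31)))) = 1365 / 31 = 44.03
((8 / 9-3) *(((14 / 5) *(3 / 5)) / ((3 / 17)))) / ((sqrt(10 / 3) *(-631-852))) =2261 *sqrt(30) / 1668375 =0.01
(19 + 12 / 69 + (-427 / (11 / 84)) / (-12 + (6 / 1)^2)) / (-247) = 59045 / 124982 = 0.47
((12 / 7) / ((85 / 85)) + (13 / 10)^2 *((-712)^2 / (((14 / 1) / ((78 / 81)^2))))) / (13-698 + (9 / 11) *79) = -19908989353 / 217642950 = -91.48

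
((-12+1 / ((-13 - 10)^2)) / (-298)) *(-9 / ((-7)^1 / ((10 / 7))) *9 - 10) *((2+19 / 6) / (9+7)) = 983785 / 11586687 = 0.08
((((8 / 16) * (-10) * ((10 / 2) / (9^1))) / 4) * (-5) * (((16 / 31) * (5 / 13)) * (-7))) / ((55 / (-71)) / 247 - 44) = 23607500 / 215299557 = 0.11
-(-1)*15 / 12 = 5 / 4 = 1.25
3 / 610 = 0.00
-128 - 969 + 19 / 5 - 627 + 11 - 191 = -9501 / 5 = -1900.20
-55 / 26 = -2.12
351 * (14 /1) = 4914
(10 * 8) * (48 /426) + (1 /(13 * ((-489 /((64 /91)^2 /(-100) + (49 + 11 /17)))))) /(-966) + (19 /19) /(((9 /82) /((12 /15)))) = 1389805197031554 /85248529463825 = 16.30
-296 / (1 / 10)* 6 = -17760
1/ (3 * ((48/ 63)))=7/ 16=0.44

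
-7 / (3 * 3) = -7 / 9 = -0.78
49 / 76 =0.64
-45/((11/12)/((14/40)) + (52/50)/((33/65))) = -5775/599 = -9.64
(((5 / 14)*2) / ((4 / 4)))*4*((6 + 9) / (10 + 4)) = 3.06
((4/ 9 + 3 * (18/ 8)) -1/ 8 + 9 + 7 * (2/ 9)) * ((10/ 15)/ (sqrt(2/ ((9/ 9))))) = 47 * sqrt(2)/ 8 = 8.31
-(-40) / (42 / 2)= 40 / 21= 1.90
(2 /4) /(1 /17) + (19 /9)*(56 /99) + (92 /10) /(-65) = 5532403 /579150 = 9.55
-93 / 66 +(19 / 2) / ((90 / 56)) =4457 / 990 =4.50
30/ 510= 1/ 17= 0.06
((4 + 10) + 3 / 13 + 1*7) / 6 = 46 / 13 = 3.54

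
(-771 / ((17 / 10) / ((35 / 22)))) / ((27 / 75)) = -1124375 / 561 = -2004.23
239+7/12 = 2875/12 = 239.58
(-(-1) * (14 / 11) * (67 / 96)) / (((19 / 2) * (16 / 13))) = 6097 / 80256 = 0.08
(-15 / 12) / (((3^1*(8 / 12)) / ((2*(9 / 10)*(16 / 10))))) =-9 / 5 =-1.80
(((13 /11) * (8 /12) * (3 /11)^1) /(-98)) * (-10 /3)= 130 /17787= 0.01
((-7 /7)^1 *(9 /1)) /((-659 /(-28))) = -0.38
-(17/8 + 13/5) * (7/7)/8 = -189/320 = -0.59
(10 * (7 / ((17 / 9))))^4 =157529610000 / 83521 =1886107.81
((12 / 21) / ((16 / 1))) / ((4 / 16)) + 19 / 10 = 2.04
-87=-87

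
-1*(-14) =14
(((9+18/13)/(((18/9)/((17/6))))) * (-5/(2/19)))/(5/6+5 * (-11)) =12.90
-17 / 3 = -5.67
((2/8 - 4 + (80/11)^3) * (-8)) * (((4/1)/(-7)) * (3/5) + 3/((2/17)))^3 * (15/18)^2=-246116652752463/7304528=-33693710.63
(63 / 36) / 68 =7 / 272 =0.03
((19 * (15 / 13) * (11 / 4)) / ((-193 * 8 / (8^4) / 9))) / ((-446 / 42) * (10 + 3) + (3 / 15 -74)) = 94802400 / 13952549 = 6.79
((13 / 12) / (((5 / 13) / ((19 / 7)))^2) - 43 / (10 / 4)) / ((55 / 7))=540277 / 115500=4.68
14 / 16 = 7 / 8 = 0.88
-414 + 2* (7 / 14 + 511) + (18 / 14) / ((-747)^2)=264310264 / 434007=609.00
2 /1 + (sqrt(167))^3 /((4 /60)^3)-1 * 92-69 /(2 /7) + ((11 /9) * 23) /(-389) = 7283308.62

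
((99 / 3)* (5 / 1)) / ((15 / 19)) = 209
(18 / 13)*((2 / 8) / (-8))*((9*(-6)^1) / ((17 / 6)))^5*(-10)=-20083878149760 / 18458141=-1088076.97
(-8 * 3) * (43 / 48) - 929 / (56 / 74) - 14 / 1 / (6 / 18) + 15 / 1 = -35731 / 28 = -1276.11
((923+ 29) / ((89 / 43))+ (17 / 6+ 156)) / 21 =330433 / 11214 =29.47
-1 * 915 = -915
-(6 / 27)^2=-4 / 81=-0.05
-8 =-8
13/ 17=0.76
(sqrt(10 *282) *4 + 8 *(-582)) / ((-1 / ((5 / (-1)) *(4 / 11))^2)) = 1862400 / 121 -3200 *sqrt(705) / 121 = 14689.54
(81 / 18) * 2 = 9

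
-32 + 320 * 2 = 608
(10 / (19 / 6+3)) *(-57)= -3420 / 37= -92.43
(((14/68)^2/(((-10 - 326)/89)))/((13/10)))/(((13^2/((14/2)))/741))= -414295/1562912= -0.27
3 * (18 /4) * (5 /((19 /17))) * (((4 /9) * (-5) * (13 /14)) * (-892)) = 14784900 /133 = 111164.66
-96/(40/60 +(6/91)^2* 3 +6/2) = -2384928/91415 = -26.09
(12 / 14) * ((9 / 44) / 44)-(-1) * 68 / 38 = 230897 / 128744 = 1.79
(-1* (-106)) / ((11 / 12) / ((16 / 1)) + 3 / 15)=101760 / 247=411.98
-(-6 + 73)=-67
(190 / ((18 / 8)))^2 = 7130.86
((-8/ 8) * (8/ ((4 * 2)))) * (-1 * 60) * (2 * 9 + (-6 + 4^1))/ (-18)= -160/ 3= -53.33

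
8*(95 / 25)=152 / 5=30.40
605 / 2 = 302.50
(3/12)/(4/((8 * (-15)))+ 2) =15/118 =0.13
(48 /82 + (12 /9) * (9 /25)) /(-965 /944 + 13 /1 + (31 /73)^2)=5493388992 /62691241675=0.09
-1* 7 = -7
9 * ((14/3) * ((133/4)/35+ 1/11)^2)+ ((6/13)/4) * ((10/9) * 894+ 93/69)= 1159736339/7235800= 160.28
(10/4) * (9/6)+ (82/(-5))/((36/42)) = -923/60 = -15.38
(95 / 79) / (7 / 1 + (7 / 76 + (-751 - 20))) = -7220 / 4586503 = -0.00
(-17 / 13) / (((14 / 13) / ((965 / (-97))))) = 16405 / 1358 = 12.08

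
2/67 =0.03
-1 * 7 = -7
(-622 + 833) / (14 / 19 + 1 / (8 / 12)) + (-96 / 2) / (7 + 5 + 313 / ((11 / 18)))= 7697818 / 81685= 94.24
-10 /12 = -5 /6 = -0.83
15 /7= 2.14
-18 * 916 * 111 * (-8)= 14641344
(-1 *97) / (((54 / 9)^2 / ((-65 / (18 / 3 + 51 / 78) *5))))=409825 / 3114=131.61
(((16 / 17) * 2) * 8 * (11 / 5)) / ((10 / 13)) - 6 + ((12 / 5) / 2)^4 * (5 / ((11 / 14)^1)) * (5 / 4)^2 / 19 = 3388976 / 88825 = 38.15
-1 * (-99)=99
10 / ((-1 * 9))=-10 / 9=-1.11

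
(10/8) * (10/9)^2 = 125/81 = 1.54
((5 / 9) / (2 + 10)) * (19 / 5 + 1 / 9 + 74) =1753 / 486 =3.61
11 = 11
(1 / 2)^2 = 1 / 4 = 0.25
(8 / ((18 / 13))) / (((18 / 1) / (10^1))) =260 / 81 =3.21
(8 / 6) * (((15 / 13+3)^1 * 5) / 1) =360 / 13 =27.69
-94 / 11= -8.55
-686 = -686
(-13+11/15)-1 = -199/15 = -13.27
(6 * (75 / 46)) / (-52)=-0.19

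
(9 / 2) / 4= 9 / 8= 1.12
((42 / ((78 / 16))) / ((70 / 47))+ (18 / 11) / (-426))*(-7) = -2054227 / 50765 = -40.47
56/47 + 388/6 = 9286/141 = 65.86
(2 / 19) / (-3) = -2 / 57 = -0.04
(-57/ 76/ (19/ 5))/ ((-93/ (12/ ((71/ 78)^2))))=91260/ 2969149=0.03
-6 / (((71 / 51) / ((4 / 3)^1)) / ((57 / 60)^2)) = -18411 / 3550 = -5.19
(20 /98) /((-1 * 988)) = -5 /24206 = -0.00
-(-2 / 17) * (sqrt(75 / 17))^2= 150 / 289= 0.52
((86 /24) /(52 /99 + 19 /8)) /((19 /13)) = 36894 /43643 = 0.85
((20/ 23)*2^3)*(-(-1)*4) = 640/ 23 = 27.83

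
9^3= 729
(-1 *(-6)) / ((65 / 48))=288 / 65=4.43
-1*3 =-3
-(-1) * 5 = 5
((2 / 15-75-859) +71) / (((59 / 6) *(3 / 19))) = -491834 / 885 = -555.74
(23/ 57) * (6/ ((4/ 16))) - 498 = -9278/ 19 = -488.32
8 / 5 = 1.60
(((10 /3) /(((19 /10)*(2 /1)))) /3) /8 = 25 /684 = 0.04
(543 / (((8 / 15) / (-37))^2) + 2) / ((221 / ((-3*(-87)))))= 43654260483 / 14144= 3086415.48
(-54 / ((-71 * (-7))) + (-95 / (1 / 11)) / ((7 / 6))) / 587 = -1.53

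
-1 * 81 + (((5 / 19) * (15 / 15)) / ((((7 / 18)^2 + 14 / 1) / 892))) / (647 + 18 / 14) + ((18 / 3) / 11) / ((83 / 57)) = -415589208399 / 5156204933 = -80.60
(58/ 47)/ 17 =58/ 799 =0.07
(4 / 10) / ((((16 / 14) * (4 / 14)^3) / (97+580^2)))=807929297 / 160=5049558.11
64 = 64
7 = 7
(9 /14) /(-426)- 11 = -21871 /1988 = -11.00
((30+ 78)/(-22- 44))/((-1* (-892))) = -0.00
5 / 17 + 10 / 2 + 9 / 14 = 1413 / 238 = 5.94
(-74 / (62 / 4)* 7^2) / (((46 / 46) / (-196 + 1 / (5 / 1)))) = 7099708 / 155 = 45804.57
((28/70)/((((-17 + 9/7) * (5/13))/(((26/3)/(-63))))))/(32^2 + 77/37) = 12506/1409450625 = 0.00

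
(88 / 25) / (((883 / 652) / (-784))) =-44982784 / 22075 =-2037.73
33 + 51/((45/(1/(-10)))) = 32.89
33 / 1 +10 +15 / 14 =617 / 14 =44.07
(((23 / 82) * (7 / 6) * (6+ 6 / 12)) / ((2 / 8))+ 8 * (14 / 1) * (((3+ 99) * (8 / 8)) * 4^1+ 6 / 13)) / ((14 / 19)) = 397176893 / 6396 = 62097.70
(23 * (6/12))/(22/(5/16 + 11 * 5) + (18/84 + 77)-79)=-142485/17197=-8.29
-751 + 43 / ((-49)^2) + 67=-1642241 / 2401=-683.98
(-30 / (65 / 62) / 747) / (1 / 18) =-744 / 1079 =-0.69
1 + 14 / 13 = 27 / 13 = 2.08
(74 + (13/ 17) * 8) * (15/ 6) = 3405/ 17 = 200.29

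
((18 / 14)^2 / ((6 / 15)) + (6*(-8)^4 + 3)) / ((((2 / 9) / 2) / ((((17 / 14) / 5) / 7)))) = 368599491 / 48020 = 7675.96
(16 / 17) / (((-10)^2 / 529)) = 2116 / 425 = 4.98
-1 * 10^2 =-100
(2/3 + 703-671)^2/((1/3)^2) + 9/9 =9605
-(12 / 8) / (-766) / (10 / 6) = 9 / 7660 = 0.00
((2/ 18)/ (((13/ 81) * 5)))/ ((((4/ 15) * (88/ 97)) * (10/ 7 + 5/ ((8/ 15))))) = 18333/ 346060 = 0.05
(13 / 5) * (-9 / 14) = -117 / 70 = -1.67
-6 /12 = -1 /2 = -0.50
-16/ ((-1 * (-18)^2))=4/ 81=0.05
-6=-6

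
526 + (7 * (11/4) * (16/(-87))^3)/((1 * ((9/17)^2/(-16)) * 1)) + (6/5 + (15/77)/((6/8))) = 10971973582016/20535416055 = 534.30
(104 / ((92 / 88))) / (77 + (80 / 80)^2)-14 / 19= 706 / 1311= 0.54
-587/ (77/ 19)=-11153/ 77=-144.84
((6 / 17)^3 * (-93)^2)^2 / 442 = 1745055728928 / 5334402749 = 327.13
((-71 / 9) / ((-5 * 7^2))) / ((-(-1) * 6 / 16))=568 / 6615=0.09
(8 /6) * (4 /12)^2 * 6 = 8 /9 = 0.89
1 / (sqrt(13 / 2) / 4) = 1.57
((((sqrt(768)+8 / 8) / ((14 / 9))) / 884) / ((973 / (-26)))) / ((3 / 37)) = -444 * sqrt(3) / 115787 -111 / 463148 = -0.01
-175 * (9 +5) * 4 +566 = -9234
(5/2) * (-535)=-2675/2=-1337.50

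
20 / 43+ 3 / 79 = 1709 / 3397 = 0.50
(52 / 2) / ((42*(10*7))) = 13 / 1470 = 0.01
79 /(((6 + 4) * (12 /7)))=553 /120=4.61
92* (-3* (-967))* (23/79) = 6138516/79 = 77702.73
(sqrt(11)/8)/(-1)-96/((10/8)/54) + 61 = -20431/5-sqrt(11)/8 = -4086.61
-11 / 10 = -1.10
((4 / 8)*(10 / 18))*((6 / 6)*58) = 145 / 9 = 16.11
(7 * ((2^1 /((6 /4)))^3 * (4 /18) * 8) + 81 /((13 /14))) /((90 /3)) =184373 /47385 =3.89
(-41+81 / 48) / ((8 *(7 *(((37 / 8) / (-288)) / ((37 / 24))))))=1887 / 28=67.39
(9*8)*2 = 144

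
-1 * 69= -69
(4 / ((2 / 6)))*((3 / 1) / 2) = 18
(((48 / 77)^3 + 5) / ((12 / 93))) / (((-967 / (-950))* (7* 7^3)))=35240709325 / 2119926507622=0.02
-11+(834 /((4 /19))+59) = 8019 /2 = 4009.50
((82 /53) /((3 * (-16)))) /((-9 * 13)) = 41 /148824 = 0.00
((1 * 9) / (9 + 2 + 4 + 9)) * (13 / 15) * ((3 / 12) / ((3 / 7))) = 0.19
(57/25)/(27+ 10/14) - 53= -256651/4850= -52.92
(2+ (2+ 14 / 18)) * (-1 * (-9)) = 43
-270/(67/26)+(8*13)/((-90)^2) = -14213758/135675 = -104.76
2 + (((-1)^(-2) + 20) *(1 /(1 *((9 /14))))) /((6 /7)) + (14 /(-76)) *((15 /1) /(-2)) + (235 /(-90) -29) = 751 /76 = 9.88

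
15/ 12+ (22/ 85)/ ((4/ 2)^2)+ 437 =438.31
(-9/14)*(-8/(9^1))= 0.57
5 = 5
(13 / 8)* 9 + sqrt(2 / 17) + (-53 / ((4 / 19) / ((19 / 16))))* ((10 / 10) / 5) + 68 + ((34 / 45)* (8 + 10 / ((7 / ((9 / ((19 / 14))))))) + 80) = sqrt(34) / 17 + 6349529 / 54720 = 116.38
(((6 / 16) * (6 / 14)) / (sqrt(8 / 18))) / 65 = 27 / 7280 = 0.00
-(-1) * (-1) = -1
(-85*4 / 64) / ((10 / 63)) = -1071 / 32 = -33.47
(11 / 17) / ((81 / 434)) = 3.47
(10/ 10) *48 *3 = 144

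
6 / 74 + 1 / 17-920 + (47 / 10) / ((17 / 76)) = -2826878 / 3145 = -898.85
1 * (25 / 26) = 25 / 26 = 0.96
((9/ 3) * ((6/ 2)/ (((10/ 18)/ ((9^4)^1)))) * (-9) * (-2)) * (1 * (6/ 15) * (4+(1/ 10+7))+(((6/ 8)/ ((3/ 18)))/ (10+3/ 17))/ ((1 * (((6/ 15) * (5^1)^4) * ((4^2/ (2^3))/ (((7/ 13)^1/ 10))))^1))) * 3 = 1432834085508597/ 56225000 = 25483932.16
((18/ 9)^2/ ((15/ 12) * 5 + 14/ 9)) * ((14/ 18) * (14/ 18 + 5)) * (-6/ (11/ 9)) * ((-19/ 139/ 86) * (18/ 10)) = 2987712/ 92374535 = 0.03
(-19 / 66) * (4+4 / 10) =-19 / 15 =-1.27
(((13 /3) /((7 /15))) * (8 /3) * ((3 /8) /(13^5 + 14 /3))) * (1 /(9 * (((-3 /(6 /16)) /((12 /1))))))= -65 /15594502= -0.00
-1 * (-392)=392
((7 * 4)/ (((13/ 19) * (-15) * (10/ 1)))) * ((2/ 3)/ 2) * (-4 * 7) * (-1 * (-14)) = 104272/ 2925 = 35.65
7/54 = 0.13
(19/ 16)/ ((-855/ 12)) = -1/ 60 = -0.02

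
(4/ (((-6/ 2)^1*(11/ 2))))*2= -16/ 33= -0.48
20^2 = 400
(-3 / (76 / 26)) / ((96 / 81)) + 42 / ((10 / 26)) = 658671 / 6080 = 108.33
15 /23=0.65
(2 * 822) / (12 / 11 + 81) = 6028 / 301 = 20.03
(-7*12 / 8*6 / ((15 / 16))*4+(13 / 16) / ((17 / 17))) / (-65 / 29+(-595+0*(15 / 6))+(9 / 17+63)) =960857 / 1913600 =0.50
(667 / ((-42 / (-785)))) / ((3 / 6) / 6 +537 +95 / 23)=4817074 / 209125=23.03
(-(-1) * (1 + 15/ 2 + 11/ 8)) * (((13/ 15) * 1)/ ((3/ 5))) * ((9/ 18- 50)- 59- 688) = -181779/ 16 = -11361.19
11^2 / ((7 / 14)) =242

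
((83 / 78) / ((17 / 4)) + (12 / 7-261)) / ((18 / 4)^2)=-12.79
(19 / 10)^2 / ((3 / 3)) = 361 / 100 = 3.61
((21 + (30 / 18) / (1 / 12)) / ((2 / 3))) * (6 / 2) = 369 / 2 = 184.50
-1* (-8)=8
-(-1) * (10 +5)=15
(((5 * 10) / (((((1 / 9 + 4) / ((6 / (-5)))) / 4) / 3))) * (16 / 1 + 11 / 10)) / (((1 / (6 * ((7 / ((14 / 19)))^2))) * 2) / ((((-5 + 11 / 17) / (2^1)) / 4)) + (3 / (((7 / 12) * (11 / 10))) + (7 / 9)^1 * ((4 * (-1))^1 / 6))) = -41581754676 / 57621349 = -721.64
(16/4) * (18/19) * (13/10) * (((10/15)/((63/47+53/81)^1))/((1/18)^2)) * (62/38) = 5965051248/6853585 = 870.35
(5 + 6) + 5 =16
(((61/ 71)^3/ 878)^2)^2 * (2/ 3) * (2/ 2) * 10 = 13271744871487930791605/ 7313739904550078599757178710396172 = 0.00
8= 8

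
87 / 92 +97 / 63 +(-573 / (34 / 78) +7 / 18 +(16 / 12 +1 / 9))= -129097685 / 98532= -1310.21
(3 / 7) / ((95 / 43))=129 / 665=0.19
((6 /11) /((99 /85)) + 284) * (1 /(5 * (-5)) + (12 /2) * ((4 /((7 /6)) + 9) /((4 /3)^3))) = 9084526081 /1016400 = 8937.94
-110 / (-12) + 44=319 / 6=53.17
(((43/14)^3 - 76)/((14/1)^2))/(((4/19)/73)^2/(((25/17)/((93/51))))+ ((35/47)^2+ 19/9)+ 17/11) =-0.06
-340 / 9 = -37.78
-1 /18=-0.06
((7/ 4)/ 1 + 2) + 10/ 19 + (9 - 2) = 857/ 76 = 11.28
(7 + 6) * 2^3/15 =104/15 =6.93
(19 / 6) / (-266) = -1 / 84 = -0.01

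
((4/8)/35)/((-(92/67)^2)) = -4489/592480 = -0.01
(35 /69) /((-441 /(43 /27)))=-215 /117369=-0.00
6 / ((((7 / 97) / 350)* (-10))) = -2910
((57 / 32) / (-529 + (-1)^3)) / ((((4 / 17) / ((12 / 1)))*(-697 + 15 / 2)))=2907 / 11693920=0.00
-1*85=-85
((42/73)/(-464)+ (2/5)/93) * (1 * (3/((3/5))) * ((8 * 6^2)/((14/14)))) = 289284/65627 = 4.41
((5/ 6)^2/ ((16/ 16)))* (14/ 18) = 175/ 324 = 0.54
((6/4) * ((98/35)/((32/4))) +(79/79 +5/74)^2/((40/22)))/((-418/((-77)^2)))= -67994311/4161760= -16.34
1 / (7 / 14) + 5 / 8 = 21 / 8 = 2.62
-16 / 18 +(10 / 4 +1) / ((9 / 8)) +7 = 83 / 9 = 9.22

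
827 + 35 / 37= 30634 / 37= 827.95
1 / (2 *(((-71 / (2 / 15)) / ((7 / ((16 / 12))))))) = -7 / 1420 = -0.00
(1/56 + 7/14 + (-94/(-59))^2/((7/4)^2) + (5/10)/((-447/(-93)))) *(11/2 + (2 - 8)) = -294960555/406636496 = -0.73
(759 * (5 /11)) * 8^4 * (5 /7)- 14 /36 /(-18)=2289254449 /2268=1009371.45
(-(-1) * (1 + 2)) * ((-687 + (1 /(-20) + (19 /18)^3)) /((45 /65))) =-260001079 /87480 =-2972.12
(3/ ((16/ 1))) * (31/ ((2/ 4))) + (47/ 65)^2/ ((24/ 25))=6170/ 507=12.17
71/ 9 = 7.89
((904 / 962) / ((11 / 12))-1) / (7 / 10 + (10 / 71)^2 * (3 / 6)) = 6704530 / 189349017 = 0.04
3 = 3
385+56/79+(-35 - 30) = 25336/79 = 320.71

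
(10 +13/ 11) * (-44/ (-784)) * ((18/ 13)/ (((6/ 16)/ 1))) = 1476/ 637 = 2.32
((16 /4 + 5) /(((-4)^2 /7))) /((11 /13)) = 819 /176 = 4.65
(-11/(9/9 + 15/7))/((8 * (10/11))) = -77/160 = -0.48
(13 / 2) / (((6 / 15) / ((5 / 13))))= 25 / 4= 6.25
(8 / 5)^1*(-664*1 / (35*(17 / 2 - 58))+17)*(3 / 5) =481864 / 28875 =16.69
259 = 259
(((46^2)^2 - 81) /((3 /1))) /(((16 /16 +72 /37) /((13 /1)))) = 2153617375 /327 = 6585985.86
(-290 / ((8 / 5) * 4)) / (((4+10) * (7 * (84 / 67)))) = -48575 / 131712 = -0.37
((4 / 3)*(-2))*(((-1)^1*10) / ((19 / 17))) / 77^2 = 1360 / 337953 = 0.00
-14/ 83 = -0.17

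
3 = 3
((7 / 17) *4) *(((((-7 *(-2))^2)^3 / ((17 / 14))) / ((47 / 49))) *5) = 723136637440 / 13583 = 53238359.53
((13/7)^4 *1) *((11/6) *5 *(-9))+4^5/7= -4010101/4802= -835.09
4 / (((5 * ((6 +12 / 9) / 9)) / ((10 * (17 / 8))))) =459 / 22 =20.86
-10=-10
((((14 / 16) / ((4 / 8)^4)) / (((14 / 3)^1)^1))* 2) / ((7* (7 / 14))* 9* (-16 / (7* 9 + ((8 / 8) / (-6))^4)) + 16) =244947 / 326600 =0.75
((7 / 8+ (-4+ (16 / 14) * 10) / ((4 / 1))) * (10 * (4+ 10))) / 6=255 / 4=63.75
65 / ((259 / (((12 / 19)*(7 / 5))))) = 156 / 703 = 0.22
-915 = -915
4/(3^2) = 4/9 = 0.44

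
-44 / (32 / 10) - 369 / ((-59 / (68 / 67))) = -117047 / 15812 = -7.40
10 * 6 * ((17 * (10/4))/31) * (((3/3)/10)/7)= 255/217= 1.18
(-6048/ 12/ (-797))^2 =254016/ 635209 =0.40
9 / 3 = 3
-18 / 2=-9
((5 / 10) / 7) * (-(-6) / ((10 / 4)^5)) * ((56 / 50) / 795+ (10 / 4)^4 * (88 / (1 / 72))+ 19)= 157422084896 / 144921875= 1086.25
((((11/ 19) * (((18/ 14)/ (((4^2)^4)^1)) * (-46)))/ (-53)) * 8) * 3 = 6831/ 28872704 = 0.00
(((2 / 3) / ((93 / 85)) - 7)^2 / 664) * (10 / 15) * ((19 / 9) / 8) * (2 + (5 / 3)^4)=47536917817 / 452152837152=0.11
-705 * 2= -1410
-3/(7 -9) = 3/2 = 1.50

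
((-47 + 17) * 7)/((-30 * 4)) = 7/4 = 1.75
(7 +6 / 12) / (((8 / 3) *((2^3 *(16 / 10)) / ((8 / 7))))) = 225 / 896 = 0.25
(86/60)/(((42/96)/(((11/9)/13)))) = 3784/12285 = 0.31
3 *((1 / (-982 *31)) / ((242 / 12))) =-9 / 1841741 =-0.00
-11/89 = -0.12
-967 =-967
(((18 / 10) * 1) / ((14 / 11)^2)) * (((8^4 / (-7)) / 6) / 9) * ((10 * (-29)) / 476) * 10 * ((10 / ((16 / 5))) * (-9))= -84216000 / 40817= -2063.26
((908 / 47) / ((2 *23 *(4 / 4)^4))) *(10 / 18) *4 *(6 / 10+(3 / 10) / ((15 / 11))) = 37228 / 48645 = 0.77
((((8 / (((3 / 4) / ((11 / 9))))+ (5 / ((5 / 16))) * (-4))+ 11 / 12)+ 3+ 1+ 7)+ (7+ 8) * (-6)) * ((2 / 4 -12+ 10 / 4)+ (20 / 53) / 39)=258991271 / 223236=1160.17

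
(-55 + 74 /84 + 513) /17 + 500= 376273 /714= 526.99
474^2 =224676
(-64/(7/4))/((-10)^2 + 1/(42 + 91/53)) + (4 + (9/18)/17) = 28869137/7879602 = 3.66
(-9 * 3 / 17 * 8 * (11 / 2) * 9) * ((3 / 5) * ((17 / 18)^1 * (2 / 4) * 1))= -891 / 5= -178.20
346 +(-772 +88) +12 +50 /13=-4188 /13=-322.15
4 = 4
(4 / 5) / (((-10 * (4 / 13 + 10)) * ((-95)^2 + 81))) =-13 / 15252550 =-0.00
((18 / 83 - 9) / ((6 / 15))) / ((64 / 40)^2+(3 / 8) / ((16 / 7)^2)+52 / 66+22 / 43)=-132409728000 / 23706359819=-5.59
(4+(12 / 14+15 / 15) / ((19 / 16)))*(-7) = -740 / 19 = -38.95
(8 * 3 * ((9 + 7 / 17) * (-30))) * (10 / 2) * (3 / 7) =-1728000 / 119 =-14521.01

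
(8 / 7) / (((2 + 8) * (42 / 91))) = 0.25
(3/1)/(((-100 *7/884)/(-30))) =3978/35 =113.66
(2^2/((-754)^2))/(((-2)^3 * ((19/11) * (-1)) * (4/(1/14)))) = 11/1209802048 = 0.00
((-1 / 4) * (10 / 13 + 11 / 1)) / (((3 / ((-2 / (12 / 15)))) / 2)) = 255 / 52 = 4.90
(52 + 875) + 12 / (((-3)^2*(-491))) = 1365467 / 1473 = 927.00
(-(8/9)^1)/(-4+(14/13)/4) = 208/873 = 0.24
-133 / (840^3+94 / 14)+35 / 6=145212476059 / 24893568282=5.83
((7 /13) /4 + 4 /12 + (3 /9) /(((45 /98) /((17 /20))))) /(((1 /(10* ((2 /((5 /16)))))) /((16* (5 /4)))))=2437312 /1755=1388.78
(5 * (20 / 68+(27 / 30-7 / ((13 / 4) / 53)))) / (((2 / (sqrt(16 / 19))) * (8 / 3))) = -39417 * sqrt(19) / 1768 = -97.18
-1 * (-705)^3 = 350402625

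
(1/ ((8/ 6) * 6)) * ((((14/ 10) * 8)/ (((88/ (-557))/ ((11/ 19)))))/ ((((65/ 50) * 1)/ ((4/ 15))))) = -3899/ 3705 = -1.05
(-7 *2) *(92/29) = -44.41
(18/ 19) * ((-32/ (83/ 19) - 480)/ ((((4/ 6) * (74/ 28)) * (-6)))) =2548224/ 58349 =43.67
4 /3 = 1.33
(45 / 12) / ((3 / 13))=65 / 4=16.25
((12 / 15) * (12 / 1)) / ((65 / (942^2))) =42593472 / 325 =131056.84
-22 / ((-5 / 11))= 242 / 5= 48.40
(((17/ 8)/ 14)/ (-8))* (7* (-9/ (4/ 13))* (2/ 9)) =221/ 256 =0.86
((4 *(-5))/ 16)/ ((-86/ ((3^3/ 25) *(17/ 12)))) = 153/ 6880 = 0.02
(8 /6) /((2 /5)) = 10 /3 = 3.33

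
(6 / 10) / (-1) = -3 / 5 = -0.60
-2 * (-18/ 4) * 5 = 45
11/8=1.38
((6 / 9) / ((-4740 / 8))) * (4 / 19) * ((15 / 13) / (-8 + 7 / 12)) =64 / 1736657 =0.00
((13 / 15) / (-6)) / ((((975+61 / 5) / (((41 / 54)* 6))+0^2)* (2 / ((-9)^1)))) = 533 / 177696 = 0.00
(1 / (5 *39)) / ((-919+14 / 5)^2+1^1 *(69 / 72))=40 / 6547502507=0.00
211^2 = 44521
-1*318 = -318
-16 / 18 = -8 / 9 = -0.89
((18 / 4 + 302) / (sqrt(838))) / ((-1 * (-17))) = 613 * sqrt(838) / 28492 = 0.62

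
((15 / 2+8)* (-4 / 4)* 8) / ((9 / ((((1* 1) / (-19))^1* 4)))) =496 / 171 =2.90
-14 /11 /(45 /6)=-28 /165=-0.17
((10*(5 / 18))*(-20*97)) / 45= -9700 / 81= -119.75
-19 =-19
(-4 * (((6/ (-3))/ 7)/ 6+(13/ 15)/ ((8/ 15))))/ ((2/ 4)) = -265/ 21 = -12.62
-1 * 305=-305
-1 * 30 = -30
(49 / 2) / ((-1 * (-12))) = 49 / 24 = 2.04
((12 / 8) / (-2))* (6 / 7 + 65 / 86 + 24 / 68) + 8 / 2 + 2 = 185259 / 40936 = 4.53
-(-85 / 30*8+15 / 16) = 1043 / 48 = 21.73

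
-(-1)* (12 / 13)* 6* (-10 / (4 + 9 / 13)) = -11.80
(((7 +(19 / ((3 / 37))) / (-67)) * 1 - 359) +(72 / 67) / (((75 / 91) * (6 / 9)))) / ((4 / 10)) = -1776547 / 2010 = -883.85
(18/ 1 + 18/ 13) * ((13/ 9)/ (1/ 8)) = 224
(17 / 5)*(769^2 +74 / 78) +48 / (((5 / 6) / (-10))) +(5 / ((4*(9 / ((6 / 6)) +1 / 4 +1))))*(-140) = 16070250232 / 7995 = 2010037.55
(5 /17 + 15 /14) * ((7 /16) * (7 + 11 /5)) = 5.50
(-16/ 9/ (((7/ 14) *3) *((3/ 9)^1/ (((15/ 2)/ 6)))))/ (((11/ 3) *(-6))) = 0.20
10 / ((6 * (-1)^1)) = -1.67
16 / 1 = 16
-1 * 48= -48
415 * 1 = 415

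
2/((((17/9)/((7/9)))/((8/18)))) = 56/153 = 0.37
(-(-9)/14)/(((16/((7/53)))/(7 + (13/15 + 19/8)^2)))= 4757/51200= 0.09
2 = 2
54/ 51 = 18/ 17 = 1.06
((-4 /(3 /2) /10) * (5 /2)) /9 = -2 /27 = -0.07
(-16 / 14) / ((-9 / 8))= 1.02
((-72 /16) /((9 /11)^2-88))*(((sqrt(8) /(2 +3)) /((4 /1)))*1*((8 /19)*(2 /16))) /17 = 1089*sqrt(2) /68262820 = 0.00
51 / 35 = 1.46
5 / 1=5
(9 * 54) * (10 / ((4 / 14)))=17010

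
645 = 645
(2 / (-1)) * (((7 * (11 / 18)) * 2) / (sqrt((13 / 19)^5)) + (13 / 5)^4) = -57122 / 625 - 55594 * sqrt(247) / 19773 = -135.58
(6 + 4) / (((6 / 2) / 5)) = 50 / 3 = 16.67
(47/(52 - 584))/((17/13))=-611/9044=-0.07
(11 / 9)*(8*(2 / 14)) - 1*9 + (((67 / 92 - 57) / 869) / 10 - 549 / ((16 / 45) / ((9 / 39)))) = -476586202921 / 1309548240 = -363.93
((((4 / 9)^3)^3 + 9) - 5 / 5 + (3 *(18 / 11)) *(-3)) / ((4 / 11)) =-14333116301 / 774840978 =-18.50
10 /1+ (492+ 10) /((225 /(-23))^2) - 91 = -3835067 /50625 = -75.75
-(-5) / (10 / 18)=9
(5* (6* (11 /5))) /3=22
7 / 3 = 2.33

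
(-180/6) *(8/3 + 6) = -260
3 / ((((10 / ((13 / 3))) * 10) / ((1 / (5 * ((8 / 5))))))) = 13 / 800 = 0.02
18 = 18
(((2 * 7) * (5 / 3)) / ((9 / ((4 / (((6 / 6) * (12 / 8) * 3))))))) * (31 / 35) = 496 / 243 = 2.04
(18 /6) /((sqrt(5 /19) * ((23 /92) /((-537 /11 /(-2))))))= 3222 * sqrt(95) /55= 570.98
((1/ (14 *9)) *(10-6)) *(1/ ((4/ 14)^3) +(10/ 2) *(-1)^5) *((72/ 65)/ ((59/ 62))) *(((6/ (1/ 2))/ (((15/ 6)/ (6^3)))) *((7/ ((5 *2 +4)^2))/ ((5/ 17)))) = 827786304/ 4697875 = 176.20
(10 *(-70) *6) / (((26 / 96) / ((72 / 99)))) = -1612800 / 143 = -11278.32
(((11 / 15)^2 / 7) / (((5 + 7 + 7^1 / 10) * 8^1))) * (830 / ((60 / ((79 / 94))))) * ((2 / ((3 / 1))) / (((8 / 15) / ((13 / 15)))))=10314161 / 1083015360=0.01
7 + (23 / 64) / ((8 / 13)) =3883 / 512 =7.58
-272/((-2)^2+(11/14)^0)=-272/5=-54.40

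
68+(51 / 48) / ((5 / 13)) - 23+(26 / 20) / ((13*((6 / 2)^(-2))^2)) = 4469 / 80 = 55.86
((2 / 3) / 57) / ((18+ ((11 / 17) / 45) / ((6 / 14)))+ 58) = 510 / 3315443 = 0.00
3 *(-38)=-114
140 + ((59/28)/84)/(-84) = 27659461/197568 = 140.00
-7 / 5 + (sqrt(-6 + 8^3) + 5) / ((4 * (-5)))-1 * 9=-213 / 20-sqrt(506) / 20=-11.77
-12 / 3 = -4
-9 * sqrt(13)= -32.45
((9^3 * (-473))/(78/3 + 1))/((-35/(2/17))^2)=-51084/354025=-0.14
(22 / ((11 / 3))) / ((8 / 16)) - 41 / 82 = 23 / 2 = 11.50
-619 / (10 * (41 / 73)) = -45187 / 410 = -110.21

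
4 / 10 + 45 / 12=4.15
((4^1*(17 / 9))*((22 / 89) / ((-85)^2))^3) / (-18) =-21296 / 1266833886313640625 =-0.00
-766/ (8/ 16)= -1532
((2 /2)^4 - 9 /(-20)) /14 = 29 /280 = 0.10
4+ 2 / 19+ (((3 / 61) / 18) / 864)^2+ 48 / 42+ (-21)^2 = 5934958636363909 / 13299683217408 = 446.25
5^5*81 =253125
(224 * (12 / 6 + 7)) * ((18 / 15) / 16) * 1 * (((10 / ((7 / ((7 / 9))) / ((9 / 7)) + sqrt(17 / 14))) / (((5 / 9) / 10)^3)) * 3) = 864162432 / 223 - 8817984 * sqrt(238) / 223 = 3265135.43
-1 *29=-29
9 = 9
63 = 63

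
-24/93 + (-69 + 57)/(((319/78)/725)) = -725488/341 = -2127.53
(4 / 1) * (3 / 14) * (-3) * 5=-12.86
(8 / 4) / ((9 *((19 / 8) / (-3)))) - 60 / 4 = -871 / 57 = -15.28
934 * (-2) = -1868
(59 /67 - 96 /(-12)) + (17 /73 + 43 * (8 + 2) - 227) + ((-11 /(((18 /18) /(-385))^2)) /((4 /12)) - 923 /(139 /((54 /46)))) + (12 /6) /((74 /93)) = -2829821603109488 /578551499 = -4891218.17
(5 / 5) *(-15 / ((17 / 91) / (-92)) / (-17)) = -125580 / 289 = -434.53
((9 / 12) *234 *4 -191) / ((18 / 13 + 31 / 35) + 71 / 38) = 8835190 / 71559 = 123.47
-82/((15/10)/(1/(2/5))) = -410/3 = -136.67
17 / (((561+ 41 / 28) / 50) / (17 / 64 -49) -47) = -9279025 / 25779767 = -0.36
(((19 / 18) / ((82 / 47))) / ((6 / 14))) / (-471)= -0.00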